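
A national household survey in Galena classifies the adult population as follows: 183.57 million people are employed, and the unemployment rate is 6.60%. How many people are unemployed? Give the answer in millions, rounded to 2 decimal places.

Let U be the number unemployed. The labor force is E + U, and U/(E+U) = 0.0660.
So U = 0.0660 × 183.57 / (1 − 0.0660) = 12.1156 / 0.9340 ≈ 12.97 million.

About 12.97 million are unemployed.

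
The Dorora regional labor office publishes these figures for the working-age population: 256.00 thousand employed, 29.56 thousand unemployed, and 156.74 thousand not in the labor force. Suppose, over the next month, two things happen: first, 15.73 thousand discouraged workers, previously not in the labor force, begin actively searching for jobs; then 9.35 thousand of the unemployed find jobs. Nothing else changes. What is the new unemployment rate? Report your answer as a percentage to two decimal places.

Initially, labor force = 256.00 + 29.56 = 285.56 thousand, so u = 29.56/285.56 = 10.35%.
After the first change, unemployed and labor force both rise by 15.73 → E = 256.00, U = 45.29, labor force = 301.29 thousand.
After the second change, unemployed falls and employed rises by 9.35; labor force unchanged → E = 265.35, U = 35.94, labor force = 301.29 thousand.
New unemployment rate = 35.94 / 301.29 = 11.93%.

New unemployment rate ≈ 11.93%.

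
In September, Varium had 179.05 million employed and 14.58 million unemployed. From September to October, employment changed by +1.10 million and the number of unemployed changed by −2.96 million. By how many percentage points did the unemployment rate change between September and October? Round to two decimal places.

The unemployment rate changed by −1.47 percentage points.

September: labor force = 179.05 + 14.58 = 193.63; u = 14.58/193.63 = 7.53%.
October: labor force = 180.15 + 11.62 = 191.77; u = 11.62/191.77 = 6.06%.
Change = 6.06% − 7.53% = −1.47 pp.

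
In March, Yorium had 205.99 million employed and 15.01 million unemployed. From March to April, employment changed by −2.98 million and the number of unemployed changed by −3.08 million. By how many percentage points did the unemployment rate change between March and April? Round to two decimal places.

The unemployment rate changed by −1.24 percentage points.

March: labor force = 205.99 + 15.01 = 221.00; u = 15.01/221.00 = 6.79%.
April: labor force = 203.01 + 11.93 = 214.94; u = 11.93/214.94 = 5.55%.
Change = 5.55% − 6.79% = −1.24 pp.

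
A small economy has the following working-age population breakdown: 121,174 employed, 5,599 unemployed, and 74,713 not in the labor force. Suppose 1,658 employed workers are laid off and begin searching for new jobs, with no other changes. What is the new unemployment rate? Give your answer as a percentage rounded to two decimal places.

Initially, labor force = 121,174 + 5,599 = 126,773, so u = 5,599/126,773 = 4.42%.
After the change, employed falls and unemployed rises by 1,658; labor force unchanged → E = 119,516, U = 7,257, labor force = 126,773.
New unemployment rate = 7,257 / 126,773 = 5.72%.

New unemployment rate ≈ 5.72%.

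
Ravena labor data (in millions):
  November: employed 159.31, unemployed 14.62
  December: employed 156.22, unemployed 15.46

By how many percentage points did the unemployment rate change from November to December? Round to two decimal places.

The unemployment rate changed by +0.60 percentage points.

November: labor force = 159.31 + 14.62 = 173.93; u = 14.62/173.93 = 8.41%.
December: labor force = 156.22 + 15.46 = 171.68; u = 15.46/171.68 = 9.01%.
Change = 9.01% − 8.41% = +0.60 pp.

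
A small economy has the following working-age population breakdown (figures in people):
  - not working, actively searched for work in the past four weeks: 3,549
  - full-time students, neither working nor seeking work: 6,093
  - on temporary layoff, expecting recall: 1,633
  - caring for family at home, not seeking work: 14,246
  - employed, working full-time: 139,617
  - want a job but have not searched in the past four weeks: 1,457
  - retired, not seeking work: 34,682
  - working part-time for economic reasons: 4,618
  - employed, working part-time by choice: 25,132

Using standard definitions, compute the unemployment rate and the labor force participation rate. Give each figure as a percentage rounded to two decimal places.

Employed = 139,617 + 4,618 + 25,132 = 169,367 (anyone who worked, including part-time for economic reasons, counts as employed).
Unemployed = 3,549 + 1,633 = 5,182 (jobless and actively searching, or on temporary layoff).
Labor force = 169,367 + 5,182 = 174,549.
Not in labor force = 6,093 + 14,246 + 1,457 + 34,682 = 56,478 (those not working and not actively searching are outside the labor force — including those who want a job but have given up searching).
Civilian working-age population = 174,549 + 56,478 = 231,027.
Unemployment rate = 5,182 / 174,549 = 2.97%.
Labor force participation rate = 174,549 / 231,027 = 75.55%.

Unemployment rate ≈ 2.97%; labor force participation rate ≈ 75.55%.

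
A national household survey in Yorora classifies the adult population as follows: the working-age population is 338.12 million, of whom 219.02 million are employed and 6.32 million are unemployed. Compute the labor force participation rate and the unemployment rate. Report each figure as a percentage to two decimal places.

Labor force = employed + unemployed = 219.02 + 6.32 = 225.34 million.
Unemployment rate = 6.32 / 225.34 = 2.80%.
Labor force participation rate = 225.34 / 338.12 = 66.64%.

Labor force participation rate ≈ 66.64%; unemployment rate ≈ 2.80%.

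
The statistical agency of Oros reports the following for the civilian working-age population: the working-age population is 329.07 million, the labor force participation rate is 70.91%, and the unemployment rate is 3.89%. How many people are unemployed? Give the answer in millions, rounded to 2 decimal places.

About 9.08 million are unemployed.

Labor force = 0.7091 × 329.07 = 233.34 million.
Unemployed = 0.0389 × 233.34 ≈ 9.08 million.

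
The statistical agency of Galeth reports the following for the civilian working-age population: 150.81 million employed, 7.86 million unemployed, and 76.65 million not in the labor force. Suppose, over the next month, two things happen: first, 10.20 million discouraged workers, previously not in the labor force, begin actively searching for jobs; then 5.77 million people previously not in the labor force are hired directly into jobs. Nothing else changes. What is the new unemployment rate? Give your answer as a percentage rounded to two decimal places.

Initially, labor force = 150.81 + 7.86 = 158.67 million, so u = 7.86/158.67 = 4.95%.
After the first change, unemployed and labor force both rise by 10.20 → E = 150.81, U = 18.06, labor force = 168.87 million.
After the second change, employed and labor force both rise by 5.77; unemployed unchanged → E = 156.58, U = 18.06, labor force = 174.64 million.
New unemployment rate = 18.06 / 174.64 = 10.34%.

New unemployment rate ≈ 10.34%.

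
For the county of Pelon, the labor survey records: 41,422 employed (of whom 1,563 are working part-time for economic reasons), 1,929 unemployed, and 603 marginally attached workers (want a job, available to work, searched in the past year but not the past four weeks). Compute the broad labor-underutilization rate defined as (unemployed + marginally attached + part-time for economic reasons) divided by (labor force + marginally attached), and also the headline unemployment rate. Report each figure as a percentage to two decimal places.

Broad underutilization rate ≈ 9.32%; headline unemployment rate ≈ 4.45%.

Labor force = 41,422 + 1,929 = 43,351.
Numerator = 1,929 + 603 + 1,563 = 4,095.
Denominator = 43,351 + 603 = 43,954.
Broad rate = 4,095 / 43,954 = 9.32%.
Headline unemployment rate = 1,929 / 43,351 = 4.45%.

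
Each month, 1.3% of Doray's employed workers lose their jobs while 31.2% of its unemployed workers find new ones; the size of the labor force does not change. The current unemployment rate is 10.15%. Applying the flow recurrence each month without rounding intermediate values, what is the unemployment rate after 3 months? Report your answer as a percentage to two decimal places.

With a fixed labor force, u_{t+1} = u_t + s·(1−u_t) − f·u_t = u_t·(1−s−f) + s.
Here 1−s−f = 0.675 and s = 0.013.
u_1 = 0.101500 × 0.675 + 0.013 = 0.081513.
u_2 = 0.081513 × 0.675 + 0.013 = 0.068021.
u_3 = 0.068021 × 0.675 + 0.013 = 0.058914.

Unemployment rate after three months ≈ 5.89%.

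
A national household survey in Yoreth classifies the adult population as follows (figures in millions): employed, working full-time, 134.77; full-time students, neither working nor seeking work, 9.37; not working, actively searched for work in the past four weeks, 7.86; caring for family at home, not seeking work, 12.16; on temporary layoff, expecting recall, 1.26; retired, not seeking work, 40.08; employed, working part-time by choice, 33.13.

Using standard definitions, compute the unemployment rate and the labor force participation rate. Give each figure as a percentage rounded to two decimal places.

Employed = 134.77 + 33.13 = 167.90 million.
Unemployed = 7.86 + 1.26 = 9.12 million (jobless and actively searching, or on temporary layoff).
Labor force = 167.90 + 9.12 = 177.02 million.
Not in labor force = 9.37 + 12.16 + 40.08 = 61.61 million (those not working and not actively searching are outside the labor force).
Civilian working-age population = 177.02 + 61.61 = 238.63 million.
Unemployment rate = 9.12 / 177.02 = 5.15%.
Labor force participation rate = 177.02 / 238.63 = 74.18%.

Unemployment rate ≈ 5.15%; labor force participation rate ≈ 74.18%.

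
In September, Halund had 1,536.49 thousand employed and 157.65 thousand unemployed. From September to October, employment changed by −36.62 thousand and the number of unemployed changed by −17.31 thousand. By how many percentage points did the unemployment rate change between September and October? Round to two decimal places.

September: labor force = 1,536.49 + 157.65 = 1,694.14; u = 157.65/1,694.14 = 9.31%.
October: labor force = 1,499.87 + 140.34 = 1,640.21; u = 140.34/1,640.21 = 8.56%.
Change = 8.56% − 9.31% = −0.75 pp.

The unemployment rate changed by −0.75 percentage points.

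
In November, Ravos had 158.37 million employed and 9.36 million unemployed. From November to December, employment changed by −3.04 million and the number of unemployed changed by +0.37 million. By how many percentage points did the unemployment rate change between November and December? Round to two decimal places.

November: labor force = 158.37 + 9.36 = 167.73; u = 9.36/167.73 = 5.58%.
December: labor force = 155.33 + 9.73 = 165.06; u = 9.73/165.06 = 5.89%.
Change = 5.89% − 5.58% = +0.31 pp.

The unemployment rate changed by +0.31 percentage points.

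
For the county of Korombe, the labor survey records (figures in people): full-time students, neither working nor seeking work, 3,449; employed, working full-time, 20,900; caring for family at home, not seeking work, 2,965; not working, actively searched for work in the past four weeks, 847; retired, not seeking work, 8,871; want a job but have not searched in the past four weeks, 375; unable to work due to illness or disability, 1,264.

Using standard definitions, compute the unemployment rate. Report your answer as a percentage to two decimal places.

Employed = 20,900.
Unemployed = 847.
Labor force = 20,900 + 847 = 21,747.
Unemployment rate = 847 / 21,747 = 3.89%.

Unemployment rate ≈ 3.89%.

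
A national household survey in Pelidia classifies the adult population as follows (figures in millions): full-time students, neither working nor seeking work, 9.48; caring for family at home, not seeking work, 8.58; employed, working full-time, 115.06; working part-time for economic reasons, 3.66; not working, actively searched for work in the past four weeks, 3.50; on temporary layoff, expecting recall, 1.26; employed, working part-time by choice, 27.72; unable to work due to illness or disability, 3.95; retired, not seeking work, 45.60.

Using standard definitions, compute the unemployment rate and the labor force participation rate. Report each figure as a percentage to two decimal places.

Unemployment rate ≈ 3.15%; labor force participation rate ≈ 69.10%.

Employed = 115.06 + 3.66 + 27.72 = 146.44 million (anyone who worked, including part-time for economic reasons, counts as employed).
Unemployed = 3.50 + 1.26 = 4.76 million (jobless and actively searching, or on temporary layoff).
Labor force = 146.44 + 4.76 = 151.20 million.
Not in labor force = 9.48 + 8.58 + 3.95 + 45.60 = 67.61 million (those not working and not actively searching are outside the labor force).
Civilian working-age population = 151.20 + 67.61 = 218.81 million.
Unemployment rate = 4.76 / 151.20 = 3.15%.
Labor force participation rate = 151.20 / 218.81 = 69.10%.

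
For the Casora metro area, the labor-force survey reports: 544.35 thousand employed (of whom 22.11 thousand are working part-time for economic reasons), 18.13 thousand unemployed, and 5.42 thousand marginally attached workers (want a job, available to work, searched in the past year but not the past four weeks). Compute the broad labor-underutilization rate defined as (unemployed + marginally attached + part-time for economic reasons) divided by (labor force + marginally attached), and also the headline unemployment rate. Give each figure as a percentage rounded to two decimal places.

Broad underutilization rate ≈ 8.04%; headline unemployment rate ≈ 3.22%.

Labor force = 544.35 + 18.13 = 562.48 thousand.
Numerator = 18.13 + 5.42 + 22.11 = 45.66 thousand.
Denominator = 562.48 + 5.42 = 567.90 thousand.
Broad rate = 45.66 / 567.90 = 8.04%.
Headline unemployment rate = 18.13 / 562.48 = 3.22%.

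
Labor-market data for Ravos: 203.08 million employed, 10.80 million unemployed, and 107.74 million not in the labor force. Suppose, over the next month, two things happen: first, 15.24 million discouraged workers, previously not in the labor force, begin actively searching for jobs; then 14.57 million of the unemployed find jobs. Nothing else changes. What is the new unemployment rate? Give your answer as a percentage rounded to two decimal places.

New unemployment rate ≈ 5.01%.

Initially, labor force = 203.08 + 10.80 = 213.88 million, so u = 10.80/213.88 = 5.05%.
After the first change, unemployed and labor force both rise by 15.24 → E = 203.08, U = 26.04, labor force = 229.12 million.
After the second change, unemployed falls and employed rises by 14.57; labor force unchanged → E = 217.65, U = 11.47, labor force = 229.12 million.
New unemployment rate = 11.47 / 229.12 = 5.01%.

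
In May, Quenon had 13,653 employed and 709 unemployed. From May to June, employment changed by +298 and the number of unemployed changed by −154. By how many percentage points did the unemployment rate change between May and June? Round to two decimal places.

May: labor force = 13,653 + 709 = 14,362; u = 709/14,362 = 4.94%.
June: labor force = 13,951 + 555 = 14,506; u = 555/14,506 = 3.83%.
Change = 3.83% − 4.94% = −1.11 pp.

The unemployment rate changed by −1.11 percentage points.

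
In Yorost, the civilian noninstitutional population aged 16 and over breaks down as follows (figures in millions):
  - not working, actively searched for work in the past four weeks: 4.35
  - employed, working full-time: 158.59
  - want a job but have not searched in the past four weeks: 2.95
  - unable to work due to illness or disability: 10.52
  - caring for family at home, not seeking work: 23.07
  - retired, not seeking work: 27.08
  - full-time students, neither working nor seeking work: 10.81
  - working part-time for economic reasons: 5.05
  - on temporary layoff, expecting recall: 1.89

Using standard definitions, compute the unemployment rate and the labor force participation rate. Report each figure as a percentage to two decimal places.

Employed = 158.59 + 5.05 = 163.64 million (anyone who worked, including part-time for economic reasons, counts as employed).
Unemployed = 4.35 + 1.89 = 6.24 million (jobless and actively searching, or on temporary layoff).
Labor force = 163.64 + 6.24 = 169.88 million.
Not in labor force = 2.95 + 10.52 + 23.07 + 27.08 + 10.81 = 74.43 million (those not working and not actively searching are outside the labor force — including those who want a job but have given up searching).
Civilian working-age population = 169.88 + 74.43 = 244.31 million.
Unemployment rate = 6.24 / 169.88 = 3.67%.
Labor force participation rate = 169.88 / 244.31 = 69.53%.

Unemployment rate ≈ 3.67%; labor force participation rate ≈ 69.53%.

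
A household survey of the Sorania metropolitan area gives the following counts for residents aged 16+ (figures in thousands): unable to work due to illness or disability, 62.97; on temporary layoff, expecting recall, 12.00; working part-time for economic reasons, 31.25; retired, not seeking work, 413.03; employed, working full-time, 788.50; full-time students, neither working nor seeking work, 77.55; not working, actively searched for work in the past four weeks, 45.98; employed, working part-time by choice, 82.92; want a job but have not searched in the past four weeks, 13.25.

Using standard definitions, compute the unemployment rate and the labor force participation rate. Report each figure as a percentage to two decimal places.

Employed = 31.25 + 788.50 + 82.92 = 902.67 thousand (anyone who worked, including part-time for economic reasons, counts as employed).
Unemployed = 12.00 + 45.98 = 57.98 thousand (jobless and actively searching, or on temporary layoff).
Labor force = 902.67 + 57.98 = 960.65 thousand.
Not in labor force = 62.97 + 413.03 + 77.55 + 13.25 = 566.80 thousand (those not working and not actively searching are outside the labor force — including those who want a job but have given up searching).
Civilian working-age population = 960.65 + 566.80 = 1,527.45 thousand.
Unemployment rate = 57.98 / 960.65 = 6.04%.
Labor force participation rate = 960.65 / 1,527.45 = 62.89%.

Unemployment rate ≈ 6.04%; labor force participation rate ≈ 62.89%.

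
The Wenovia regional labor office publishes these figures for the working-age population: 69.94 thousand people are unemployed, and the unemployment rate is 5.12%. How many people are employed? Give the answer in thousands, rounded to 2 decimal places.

Labor force = U / u = 69.94 / 0.0512 ≈ 1,366.02 thousand.
Employed = labor force − unemployed = 1,366.02 − 69.94 = 1,296.08 thousand.

About 1,296.08 thousand are employed.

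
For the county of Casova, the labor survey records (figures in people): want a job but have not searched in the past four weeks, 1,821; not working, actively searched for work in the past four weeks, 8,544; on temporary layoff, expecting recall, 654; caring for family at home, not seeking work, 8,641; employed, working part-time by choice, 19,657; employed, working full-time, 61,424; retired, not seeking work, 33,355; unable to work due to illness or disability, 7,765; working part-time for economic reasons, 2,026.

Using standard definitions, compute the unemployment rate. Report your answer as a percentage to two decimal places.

Employed = 19,657 + 61,424 + 2,026 = 83,107 (anyone who worked, including part-time for economic reasons, counts as employed).
Unemployed = 8,544 + 654 = 9,198 (jobless and actively searching, or on temporary layoff).
Labor force = 83,107 + 9,198 = 92,305.
Unemployment rate = 9,198 / 92,305 = 9.96%.

Unemployment rate ≈ 9.96%.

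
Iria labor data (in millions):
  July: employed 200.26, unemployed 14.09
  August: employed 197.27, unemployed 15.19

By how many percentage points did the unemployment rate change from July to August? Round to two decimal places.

The unemployment rate changed by +0.58 percentage points.

July: labor force = 200.26 + 14.09 = 214.35; u = 14.09/214.35 = 6.57%.
August: labor force = 197.27 + 15.19 = 212.46; u = 15.19/212.46 = 7.15%.
Change = 7.15% − 6.57% = +0.58 pp.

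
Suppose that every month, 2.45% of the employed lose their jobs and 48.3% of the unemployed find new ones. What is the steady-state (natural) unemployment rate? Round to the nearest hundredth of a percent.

At steady state the flows balance: s·E = f·U, so U/(E+U) = s/(s+f).
u* = 2.45 / (2.45 + 48.3) = 2.45 / 50.75 = 4.83%.

Steady-state unemployment rate ≈ 4.83%.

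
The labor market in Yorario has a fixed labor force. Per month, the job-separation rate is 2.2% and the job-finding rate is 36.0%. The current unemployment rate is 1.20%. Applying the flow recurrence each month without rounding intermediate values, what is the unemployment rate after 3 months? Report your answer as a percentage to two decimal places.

With a fixed labor force, u_{t+1} = u_t + s·(1−u_t) − f·u_t = u_t·(1−s−f) + s.
Here 1−s−f = 0.618 and s = 0.022.
u_1 = 0.012000 × 0.618 + 0.022 = 0.029416.
u_2 = 0.029416 × 0.618 + 0.022 = 0.040179.
u_3 = 0.040179 × 0.618 + 0.022 = 0.046831.

Unemployment rate after three months ≈ 4.68%.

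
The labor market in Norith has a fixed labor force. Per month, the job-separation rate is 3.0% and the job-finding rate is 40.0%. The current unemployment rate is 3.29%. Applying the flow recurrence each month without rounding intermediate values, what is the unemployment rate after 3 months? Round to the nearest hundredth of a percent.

Unemployment rate after three months ≈ 6.29%.

With a fixed labor force, u_{t+1} = u_t + s·(1−u_t) − f·u_t = u_t·(1−s−f) + s.
Here 1−s−f = 0.570 and s = 0.030.
u_1 = 0.032900 × 0.570 + 0.030 = 0.048753.
u_2 = 0.048753 × 0.570 + 0.030 = 0.057789.
u_3 = 0.057789 × 0.570 + 0.030 = 0.062940.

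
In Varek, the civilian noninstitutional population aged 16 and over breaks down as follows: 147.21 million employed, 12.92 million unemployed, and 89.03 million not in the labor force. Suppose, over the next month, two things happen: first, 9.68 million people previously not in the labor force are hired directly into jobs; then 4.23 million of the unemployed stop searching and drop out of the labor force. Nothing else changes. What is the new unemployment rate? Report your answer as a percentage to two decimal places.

New unemployment rate ≈ 5.25%.

Initially, labor force = 147.21 + 12.92 = 160.13 million, so u = 12.92/160.13 = 8.07%.
After the first change, employed and labor force both rise by 9.68; unemployed unchanged → E = 156.89, U = 12.92, labor force = 169.81 million.
After the second change, unemployed and labor force both fall by 4.23 → E = 156.89, U = 8.69, labor force = 165.58 million.
New unemployment rate = 8.69 / 165.58 = 5.25%.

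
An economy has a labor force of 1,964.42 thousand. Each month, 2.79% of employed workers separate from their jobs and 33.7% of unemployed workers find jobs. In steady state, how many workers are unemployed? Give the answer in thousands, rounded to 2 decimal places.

About 150.20 thousand are unemployed in steady state.

Steady-state unemployment rate u* = s/(s+f) = 2.79/(2.79+33.7) = 0.076459.
Unemployed = u* × labor force = 0.076459 × 1,964.42 ≈ 150.20 thousand.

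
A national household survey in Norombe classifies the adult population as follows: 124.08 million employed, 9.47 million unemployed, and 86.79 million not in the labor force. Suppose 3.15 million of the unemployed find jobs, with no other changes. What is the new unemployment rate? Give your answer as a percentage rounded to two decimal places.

New unemployment rate ≈ 4.73%.

Initially, labor force = 124.08 + 9.47 = 133.55 million, so u = 9.47/133.55 = 7.09%.
After the change, unemployed falls and employed rises by 3.15; labor force unchanged → E = 127.23, U = 6.32, labor force = 133.55 million.
New unemployment rate = 6.32 / 133.55 = 4.73%.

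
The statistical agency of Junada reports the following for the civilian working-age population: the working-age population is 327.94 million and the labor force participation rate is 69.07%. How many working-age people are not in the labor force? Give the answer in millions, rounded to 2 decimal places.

Share not in the labor force = 1 − 0.6907 = 0.3093.
Not in labor force = 0.3093 × 327.94 ≈ 101.43 million.

About 101.43 million are not in the labor force.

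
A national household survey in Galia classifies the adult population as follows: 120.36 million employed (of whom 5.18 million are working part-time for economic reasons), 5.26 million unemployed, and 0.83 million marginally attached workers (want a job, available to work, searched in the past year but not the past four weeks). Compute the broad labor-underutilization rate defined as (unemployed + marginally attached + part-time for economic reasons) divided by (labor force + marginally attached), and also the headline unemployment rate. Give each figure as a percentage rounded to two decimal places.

Broad underutilization rate ≈ 8.91%; headline unemployment rate ≈ 4.19%.

Labor force = 120.36 + 5.26 = 125.62 million.
Numerator = 5.26 + 0.83 + 5.18 = 11.27 million.
Denominator = 125.62 + 0.83 = 126.45 million.
Broad rate = 11.27 / 126.45 = 8.91%.
Headline unemployment rate = 5.26 / 125.62 = 4.19%.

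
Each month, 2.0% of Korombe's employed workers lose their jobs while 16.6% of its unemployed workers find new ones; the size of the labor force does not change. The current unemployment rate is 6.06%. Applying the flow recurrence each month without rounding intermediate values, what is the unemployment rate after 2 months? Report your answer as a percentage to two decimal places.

Unemployment rate after two months ≈ 7.64%.

With a fixed labor force, u_{t+1} = u_t + s·(1−u_t) − f·u_t = u_t·(1−s−f) + s.
Here 1−s−f = 0.814 and s = 0.020.
u_1 = 0.060600 × 0.814 + 0.020 = 0.069328.
u_2 = 0.069328 × 0.814 + 0.020 = 0.076433.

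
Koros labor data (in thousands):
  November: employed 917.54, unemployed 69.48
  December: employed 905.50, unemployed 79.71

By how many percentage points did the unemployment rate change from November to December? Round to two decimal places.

November: labor force = 917.54 + 69.48 = 987.02; u = 69.48/987.02 = 7.04%.
December: labor force = 905.50 + 79.71 = 985.21; u = 79.71/985.21 = 8.09%.
Change = 8.09% − 7.04% = +1.05 pp.

The unemployment rate changed by +1.05 percentage points.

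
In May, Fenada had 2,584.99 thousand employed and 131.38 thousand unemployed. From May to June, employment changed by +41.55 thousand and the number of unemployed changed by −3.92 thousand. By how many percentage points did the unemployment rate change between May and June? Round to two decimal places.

The unemployment rate changed by −0.21 percentage points.

May: labor force = 2,584.99 + 131.38 = 2,716.37; u = 131.38/2,716.37 = 4.84%.
June: labor force = 2,626.54 + 127.46 = 2,754.00; u = 127.46/2,754.00 = 4.63%.
Change = 4.63% − 4.84% = −0.21 pp.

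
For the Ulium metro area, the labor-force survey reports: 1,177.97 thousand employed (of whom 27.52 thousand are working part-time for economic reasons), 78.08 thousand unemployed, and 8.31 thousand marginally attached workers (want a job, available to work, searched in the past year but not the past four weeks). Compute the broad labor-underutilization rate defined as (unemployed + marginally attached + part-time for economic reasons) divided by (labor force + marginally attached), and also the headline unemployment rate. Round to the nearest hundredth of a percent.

Labor force = 1,177.97 + 78.08 = 1,256.05 thousand.
Numerator = 78.08 + 8.31 + 27.52 = 113.91 thousand.
Denominator = 1,256.05 + 8.31 = 1,264.36 thousand.
Broad rate = 113.91 / 1,264.36 = 9.01%.
Headline unemployment rate = 78.08 / 1,256.05 = 6.22%.

Broad underutilization rate ≈ 9.01%; headline unemployment rate ≈ 6.22%.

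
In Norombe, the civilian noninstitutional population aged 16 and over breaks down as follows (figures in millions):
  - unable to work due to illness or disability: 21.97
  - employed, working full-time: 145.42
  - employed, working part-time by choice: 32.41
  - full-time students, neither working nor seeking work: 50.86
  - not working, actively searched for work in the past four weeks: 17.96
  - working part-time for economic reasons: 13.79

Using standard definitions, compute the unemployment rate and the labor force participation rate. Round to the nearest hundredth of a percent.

Employed = 145.42 + 32.41 + 13.79 = 191.62 million (anyone who worked, including part-time for economic reasons, counts as employed).
Unemployed = 17.96 million.
Labor force = 191.62 + 17.96 = 209.58 million.
Not in labor force = 21.97 + 50.86 = 72.83 million (those not working and not actively searching are outside the labor force).
Civilian working-age population = 209.58 + 72.83 = 282.41 million.
Unemployment rate = 17.96 / 209.58 = 8.57%.
Labor force participation rate = 209.58 / 282.41 = 74.21%.

Unemployment rate ≈ 8.57%; labor force participation rate ≈ 74.21%.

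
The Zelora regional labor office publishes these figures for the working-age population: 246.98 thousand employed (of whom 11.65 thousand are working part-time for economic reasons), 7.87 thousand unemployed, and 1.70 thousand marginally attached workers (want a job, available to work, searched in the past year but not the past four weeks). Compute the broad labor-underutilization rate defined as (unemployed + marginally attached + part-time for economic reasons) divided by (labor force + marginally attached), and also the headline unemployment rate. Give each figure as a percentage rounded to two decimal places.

Labor force = 246.98 + 7.87 = 254.85 thousand.
Numerator = 7.87 + 1.70 + 11.65 = 21.22 thousand.
Denominator = 254.85 + 1.70 = 256.55 thousand.
Broad rate = 21.22 / 256.55 = 8.27%.
Headline unemployment rate = 7.87 / 254.85 = 3.09%.

Broad underutilization rate ≈ 8.27%; headline unemployment rate ≈ 3.09%.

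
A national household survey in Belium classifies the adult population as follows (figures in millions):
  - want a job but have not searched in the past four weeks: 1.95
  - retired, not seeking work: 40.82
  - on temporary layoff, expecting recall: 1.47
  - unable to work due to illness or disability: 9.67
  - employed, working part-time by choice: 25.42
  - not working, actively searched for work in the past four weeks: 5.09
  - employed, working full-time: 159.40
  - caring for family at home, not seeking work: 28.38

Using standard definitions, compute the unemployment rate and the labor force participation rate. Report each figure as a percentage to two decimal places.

Employed = 25.42 + 159.40 = 184.82 million.
Unemployed = 1.47 + 5.09 = 6.56 million (jobless and actively searching, or on temporary layoff).
Labor force = 184.82 + 6.56 = 191.38 million.
Not in labor force = 1.95 + 40.82 + 9.67 + 28.38 = 80.82 million (those not working and not actively searching are outside the labor force — including those who want a job but have given up searching).
Civilian working-age population = 191.38 + 80.82 = 272.20 million.
Unemployment rate = 6.56 / 191.38 = 3.43%.
Labor force participation rate = 191.38 / 272.20 = 70.31%.

Unemployment rate ≈ 3.43%; labor force participation rate ≈ 70.31%.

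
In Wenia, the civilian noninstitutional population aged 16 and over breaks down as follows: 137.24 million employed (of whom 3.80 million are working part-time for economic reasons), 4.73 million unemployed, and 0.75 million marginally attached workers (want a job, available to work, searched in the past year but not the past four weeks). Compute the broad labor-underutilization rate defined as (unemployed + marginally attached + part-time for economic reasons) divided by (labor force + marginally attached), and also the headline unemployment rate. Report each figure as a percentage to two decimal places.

Broad underutilization rate ≈ 6.50%; headline unemployment rate ≈ 3.33%.

Labor force = 137.24 + 4.73 = 141.97 million.
Numerator = 4.73 + 0.75 + 3.80 = 9.28 million.
Denominator = 141.97 + 0.75 = 142.72 million.
Broad rate = 9.28 / 142.72 = 6.50%.
Headline unemployment rate = 4.73 / 141.97 = 3.33%.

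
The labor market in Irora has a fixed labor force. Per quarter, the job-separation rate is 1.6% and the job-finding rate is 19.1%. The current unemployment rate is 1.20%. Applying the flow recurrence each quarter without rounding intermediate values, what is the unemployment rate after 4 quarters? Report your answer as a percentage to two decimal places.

Unemployment rate after four quarters ≈ 5.15%.

With a fixed labor force, u_{t+1} = u_t + s·(1−u_t) − f·u_t = u_t·(1−s−f) + s.
Here 1−s−f = 0.793 and s = 0.016.
u_1 = 0.012000 × 0.793 + 0.016 = 0.025516.
u_2 = 0.025516 × 0.793 + 0.016 = 0.036234.
u_3 = 0.036234 × 0.793 + 0.016 = 0.044734.
u_4 = 0.044734 × 0.793 + 0.016 = 0.051474.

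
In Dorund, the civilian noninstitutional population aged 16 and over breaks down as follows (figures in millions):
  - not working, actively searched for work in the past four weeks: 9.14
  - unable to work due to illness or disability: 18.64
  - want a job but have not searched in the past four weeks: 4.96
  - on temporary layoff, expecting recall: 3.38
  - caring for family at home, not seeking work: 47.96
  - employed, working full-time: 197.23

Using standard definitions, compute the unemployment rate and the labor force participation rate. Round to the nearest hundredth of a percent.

Unemployment rate ≈ 5.97%; labor force participation rate ≈ 74.56%.

Employed = 197.23 million.
Unemployed = 9.14 + 3.38 = 12.52 million (jobless and actively searching, or on temporary layoff).
Labor force = 197.23 + 12.52 = 209.75 million.
Not in labor force = 18.64 + 4.96 + 47.96 = 71.56 million (those not working and not actively searching are outside the labor force — including those who want a job but have given up searching).
Civilian working-age population = 209.75 + 71.56 = 281.31 million.
Unemployment rate = 12.52 / 209.75 = 5.97%.
Labor force participation rate = 209.75 / 281.31 = 74.56%.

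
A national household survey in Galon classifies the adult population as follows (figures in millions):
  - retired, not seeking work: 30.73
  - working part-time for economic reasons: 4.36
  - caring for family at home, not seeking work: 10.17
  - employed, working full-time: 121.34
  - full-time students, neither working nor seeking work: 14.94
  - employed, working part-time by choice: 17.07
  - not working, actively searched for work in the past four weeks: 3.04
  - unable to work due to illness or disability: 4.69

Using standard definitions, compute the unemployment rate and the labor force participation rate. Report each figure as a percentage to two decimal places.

Employed = 4.36 + 121.34 + 17.07 = 142.77 million (anyone who worked, including part-time for economic reasons, counts as employed).
Unemployed = 3.04 million.
Labor force = 142.77 + 3.04 = 145.81 million.
Not in labor force = 30.73 + 10.17 + 14.94 + 4.69 = 60.53 million (those not working and not actively searching are outside the labor force).
Civilian working-age population = 145.81 + 60.53 = 206.34 million.
Unemployment rate = 3.04 / 145.81 = 2.08%.
Labor force participation rate = 145.81 / 206.34 = 70.66%.

Unemployment rate ≈ 2.08%; labor force participation rate ≈ 70.66%.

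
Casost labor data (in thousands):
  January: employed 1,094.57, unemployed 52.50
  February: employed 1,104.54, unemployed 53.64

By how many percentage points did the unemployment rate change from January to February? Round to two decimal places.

The unemployment rate changed by +0.05 percentage points.

January: labor force = 1,094.57 + 52.50 = 1,147.07; u = 52.50/1,147.07 = 4.58%.
February: labor force = 1,104.54 + 53.64 = 1,158.18; u = 53.64/1,158.18 = 4.63%.
Change = 4.63% − 4.58% = +0.05 pp.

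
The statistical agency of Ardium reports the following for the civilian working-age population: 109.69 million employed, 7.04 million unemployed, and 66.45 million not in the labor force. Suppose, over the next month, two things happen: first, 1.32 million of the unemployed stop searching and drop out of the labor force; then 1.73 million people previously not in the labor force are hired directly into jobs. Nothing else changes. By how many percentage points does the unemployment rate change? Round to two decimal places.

Initially, labor force = 109.69 + 7.04 = 116.73 million, so u = 7.04/116.73 = 6.03%.
After the first change, unemployed and labor force both fall by 1.32 → E = 109.69, U = 5.72, labor force = 115.41 million.
After the second change, employed and labor force both rise by 1.73; unemployed unchanged → E = 111.42, U = 5.72, labor force = 117.14 million.
New unemployment rate = 5.72 / 117.14 = 4.88%.
Change = 4.88% − 6.03% = −1.15 percentage points.

The unemployment rate changes by −1.15 percentage points.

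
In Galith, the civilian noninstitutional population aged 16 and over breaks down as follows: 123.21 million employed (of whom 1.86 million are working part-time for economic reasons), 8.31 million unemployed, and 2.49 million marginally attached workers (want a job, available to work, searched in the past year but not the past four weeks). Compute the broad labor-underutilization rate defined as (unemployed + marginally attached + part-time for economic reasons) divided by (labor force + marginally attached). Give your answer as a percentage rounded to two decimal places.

Broad underutilization rate ≈ 9.45%.

Labor force = 123.21 + 8.31 = 131.52 million.
Numerator = 8.31 + 2.49 + 1.86 = 12.66 million.
Denominator = 131.52 + 2.49 = 134.01 million.
Broad rate = 12.66 / 134.01 = 9.45%.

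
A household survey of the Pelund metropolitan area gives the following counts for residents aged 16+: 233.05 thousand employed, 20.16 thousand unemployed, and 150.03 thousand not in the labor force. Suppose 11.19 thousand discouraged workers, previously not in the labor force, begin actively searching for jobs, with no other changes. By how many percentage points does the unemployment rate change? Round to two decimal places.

Initially, labor force = 233.05 + 20.16 = 253.21 thousand, so u = 20.16/253.21 = 7.96%.
After the change, unemployed and labor force both rise by 11.19 → E = 233.05, U = 31.35, labor force = 264.40 thousand.
New unemployment rate = 31.35 / 264.40 = 11.86%.
Change = 11.86% − 7.96% = +3.90 percentage points.

The unemployment rate changes by +3.90 percentage points.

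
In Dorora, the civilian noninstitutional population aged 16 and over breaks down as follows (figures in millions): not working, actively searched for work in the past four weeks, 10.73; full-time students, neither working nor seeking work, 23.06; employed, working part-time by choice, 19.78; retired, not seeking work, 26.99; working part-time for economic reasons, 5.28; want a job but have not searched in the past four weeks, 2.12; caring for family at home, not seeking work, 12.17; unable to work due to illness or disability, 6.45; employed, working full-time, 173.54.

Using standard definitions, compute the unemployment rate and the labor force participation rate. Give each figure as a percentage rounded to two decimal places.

Unemployment rate ≈ 5.13%; labor force participation rate ≈ 74.73%.

Employed = 19.78 + 5.28 + 173.54 = 198.60 million (anyone who worked, including part-time for economic reasons, counts as employed).
Unemployed = 10.73 million.
Labor force = 198.60 + 10.73 = 209.33 million.
Not in labor force = 23.06 + 26.99 + 2.12 + 12.17 + 6.45 = 70.79 million (those not working and not actively searching are outside the labor force — including those who want a job but have given up searching).
Civilian working-age population = 209.33 + 70.79 = 280.12 million.
Unemployment rate = 10.73 / 209.33 = 5.13%.
Labor force participation rate = 209.33 / 280.12 = 74.73%.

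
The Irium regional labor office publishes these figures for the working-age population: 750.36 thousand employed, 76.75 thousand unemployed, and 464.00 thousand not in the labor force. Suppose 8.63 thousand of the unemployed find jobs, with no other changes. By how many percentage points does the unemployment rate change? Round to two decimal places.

The unemployment rate changes by −1.04 percentage points.

Initially, labor force = 750.36 + 76.75 = 827.11 thousand, so u = 76.75/827.11 = 9.28%.
After the change, unemployed falls and employed rises by 8.63; labor force unchanged → E = 758.99, U = 68.12, labor force = 827.11 thousand.
New unemployment rate = 68.12 / 827.11 = 8.24%.
Change = 8.24% − 9.28% = −1.04 percentage points.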